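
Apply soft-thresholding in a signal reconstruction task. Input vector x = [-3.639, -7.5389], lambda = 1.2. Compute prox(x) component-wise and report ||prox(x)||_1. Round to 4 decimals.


Soft-thresholding with lambda = 1.2:
prox(-3.639) = sign(-3.639)*max(|-3.639| - 1.2, 0) = -2.439
prox(-7.5389) = sign(-7.5389)*max(|-7.5389| - 1.2, 0) = -6.3389
prox(x) = [-2.439, -6.3389]
||prox(x)||_1 = 2.439 + 6.3389 = 8.7779


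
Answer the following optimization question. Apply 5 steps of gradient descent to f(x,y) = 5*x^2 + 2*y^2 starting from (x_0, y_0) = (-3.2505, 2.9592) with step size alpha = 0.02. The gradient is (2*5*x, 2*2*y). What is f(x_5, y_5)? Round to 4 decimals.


Gradient descent on f(x,y) = 5*x^2 + 2*y^2.
Starting point: (-3.2505, 2.9592), alpha = 0.02
Step 1: grad_x = 2*5*-3.2505 = -32.505, grad_y = 2*2*2.9592 = 11.8368
  x_1 = -3.2505 - 0.02*-32.505 = -2.6004
  y_1 = 2.9592 - 0.02*11.8368 = 2.7225
Step 2: grad_x = 2*5*-2.6004 = -26.004, grad_y = 2*2*2.7225 = 10.8899
  x_2 = -2.6004 - 0.02*-26.004 = -2.0803
  y_2 = 2.7225 - 0.02*10.8899 = 2.5047
Step 3: grad_x = 2*5*-2.0803 = -20.8032, grad_y = 2*2*2.5047 = 10.0187
  x_3 = -2.0803 - 0.02*-20.8032 = -1.6643
  y_3 = 2.5047 - 0.02*10.0187 = 2.3043
Step 4: grad_x = 2*5*-1.6643 = -16.6426, grad_y = 2*2*2.3043 = 9.2172
  x_4 = -1.6643 - 0.02*-16.6426 = -1.3314
  y_4 = 2.3043 - 0.02*9.2172 = 2.12
Step 5: grad_x = 2*5*-1.3314 = -13.314, grad_y = 2*2*2.12 = 8.4798
  x_5 = -1.3314 - 0.02*-13.314 = -1.0651
  y_5 = 2.12 - 0.02*8.4798 = 1.9504
f(-1.0651, 1.9504) = 5*(-1.0651)^2 + 2*1.9504^2 = 13.2802


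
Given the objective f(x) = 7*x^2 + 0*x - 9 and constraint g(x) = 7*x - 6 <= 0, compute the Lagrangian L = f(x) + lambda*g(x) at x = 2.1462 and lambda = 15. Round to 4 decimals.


Step 1: Evaluate f(x).
f(2.1462) = 7*2.1462^2 + 0*2.1462 - 9 = 23.2432
Step 2: Evaluate g(x).
g(2.1462) = 7*2.1462 - 6 = 9.0234
Step 3: Compute Lagrangian.
L = 23.2432 + 15*9.0234 = 158.5942


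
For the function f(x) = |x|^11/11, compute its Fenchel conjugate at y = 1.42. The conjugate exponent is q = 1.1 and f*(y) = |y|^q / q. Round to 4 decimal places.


The conjugate exponent q satisfies 1/p + 1/q = 1.
p = 11, so q = 11/(11 - 1) = 1.1
|y|^q = 1.42^1.1 = 1.4707
f*(1.42) = 1.4707 / 1.1 = 1.337


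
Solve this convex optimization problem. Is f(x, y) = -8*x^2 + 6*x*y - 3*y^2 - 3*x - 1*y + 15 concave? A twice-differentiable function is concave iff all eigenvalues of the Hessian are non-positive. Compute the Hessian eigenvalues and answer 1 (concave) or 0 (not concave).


The Hessian of f(x,y) = -8*x^2 + 6*x*y - 3*y^2 - 3*x - 1*y + 15 is:
H = [[-16, 6], [6, -6]]
Trace = -16 - 6 = -22
Determinant = -16*-6 - (6)^2 = 60
Discriminant = (-22)^2 - 4*60 = 244.0
Eigenvalues: lambda_1 = -18.8102, lambda_2 = -3.1898
The function is concave.

1


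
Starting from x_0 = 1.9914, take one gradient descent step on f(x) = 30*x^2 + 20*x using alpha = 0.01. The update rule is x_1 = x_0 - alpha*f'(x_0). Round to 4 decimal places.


We compute the gradient at x_0 and apply the update.
f'(x) = 60*x + 20
f'(1.9914) = 60*1.9914 + 20 = 139.484
x_1 = 1.9914 - 0.01*139.484 = 0.5966


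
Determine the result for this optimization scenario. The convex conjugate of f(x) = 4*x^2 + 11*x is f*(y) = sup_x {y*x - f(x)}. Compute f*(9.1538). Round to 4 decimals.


f*(y) = sup_x {y*x - a*x^2 - b*x} = sup_x {(y-b)*x - a*x^2}
FOC: (y - b) - 2a*x = 0 => x* = (y - b)/(2a)
x* = (9.1538 - 11)/(2*4) = -0.2308
f*(9.1538) = (y-b)^2/(4a) = (9.1538 - 11)^2/(4*4)
= 3.4085/16 = 0.213


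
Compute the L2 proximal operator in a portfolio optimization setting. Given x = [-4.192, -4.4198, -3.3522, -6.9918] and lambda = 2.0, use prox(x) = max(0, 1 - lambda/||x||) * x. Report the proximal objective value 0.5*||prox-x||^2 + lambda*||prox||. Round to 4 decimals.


Step 1: Compute ||x||.
||x|| = 9.8605
Step 2: Compute scaling factor.
scale = max(0, 1 - 2.0/9.8605) = 0.7972
Step 3: prox(x) = [-3.3417, -3.5233, -2.6723, -5.5737]
||prox(x)|| = 7.8605
Step 4: Proximal objective.
0.5*||prox-x||^2 = 2.0
lambda*||prox|| = 15.721
Total = 17.7211


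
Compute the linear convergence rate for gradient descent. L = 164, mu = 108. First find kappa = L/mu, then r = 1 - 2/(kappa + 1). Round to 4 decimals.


Step 1: Compute the condition number.
kappa = L/mu = 164/108 = 1.5185
Step 2: Compute the convergence rate.
r = 1 - 2/(kappa + 1) = 1 - 2*mu/(L + mu) = (L - mu)/(L + mu) = 56/272 = 0.2059


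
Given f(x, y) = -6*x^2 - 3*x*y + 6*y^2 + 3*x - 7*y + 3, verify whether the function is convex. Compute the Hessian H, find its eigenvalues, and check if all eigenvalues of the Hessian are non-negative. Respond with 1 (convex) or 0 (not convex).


The Hessian of f(x,y) = -6*x^2 - 3*x*y + 6*y^2 + 3*x - 7*y + 3 is:
H = [[-12, -3], [-3, 12]]
Trace = -12 + 12 = 0
Determinant = -12*12 - (-3)^2 = -153
Discriminant = (0)^2 - 4*-153 = 612.0
Eigenvalues: lambda_1 = -12.3693, lambda_2 = 12.3693
The function is not convex.

0


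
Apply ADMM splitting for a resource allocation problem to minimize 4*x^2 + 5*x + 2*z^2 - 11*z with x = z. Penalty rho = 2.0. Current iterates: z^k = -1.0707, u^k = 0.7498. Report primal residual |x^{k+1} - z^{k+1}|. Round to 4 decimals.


ADMM iteration with rho = 2.0, z^k = -1.0707, u^k = 0.7498
Step 1: x-update.
Minimize 4*x^2 + 5*x + (2.0/2)*(x + 1.0707 + 0.7498)^2
FOC: (2*4 + 2.0)*x = -5 + 2.0*(-1.0707 - 0.7498)
x^{k+1} = -0.8641
Step 2: z-update.
Minimize 2*z^2 - 11*z + (2.0/2)*(-0.8641 - z + 0.7498)^2
FOC: (2*2 + 2.0)*z = 11 + 2.0*(-0.8641 + 0.7498)
z^{k+1} = 1.7952
Step 3: u-update.
u^{k+1} = 0.7498 - 0.8641 - 1.7952 = -1.9095
Step 4: Primal residual = |-0.8641 - 1.7952| = 2.6593


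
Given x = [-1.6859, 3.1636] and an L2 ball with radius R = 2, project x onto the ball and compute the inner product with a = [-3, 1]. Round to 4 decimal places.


Step 1: Compute ||x|| (intermediates to 6 decimals).
||x|| = sqrt((-1.6859)^2 + 3.1636^2) = 3.584777
Step 2: Project.
Since ||x|| > R, scale = R/||x|| = 2/3.584777 = 0.557915, proj(x) = scale * x
proj(x) = [-0.940589, 1.76502]
Step 3: Dot product.
a^T * proj(x) = -3*(-0.940589) + 1*1.76502 = 4.5868


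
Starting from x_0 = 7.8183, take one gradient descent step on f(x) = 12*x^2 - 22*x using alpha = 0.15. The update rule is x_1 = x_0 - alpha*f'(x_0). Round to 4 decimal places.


We compute the gradient at x_0 and apply the update.
f'(x) = 24*x - 22
f'(7.8183) = 24*7.8183 - 22 = 165.6392
x_1 = 7.8183 - 0.15*165.6392 = -17.0276


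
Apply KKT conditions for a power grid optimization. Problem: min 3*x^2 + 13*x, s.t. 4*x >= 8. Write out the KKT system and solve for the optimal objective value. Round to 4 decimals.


Step 1: Try lambda = 0 (constraint inactive).
x_unc = -13/(2*3) = -2.1667
Check: 4*-2.1667 = -8.6668 < 8 -- violated!
Step 2: Constraint must be active: 4*x = 8
x* = 8/4 = 2.0
lambda = (2*3*2.0 + 13)/4 = 6.25
Step 3: Compute optimal value.
f(x*) = 3*2.0^2 + 13*2.0 = 38.0


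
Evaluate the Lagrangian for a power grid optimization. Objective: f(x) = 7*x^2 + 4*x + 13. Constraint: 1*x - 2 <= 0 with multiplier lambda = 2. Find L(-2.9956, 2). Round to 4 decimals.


Step 1: Evaluate f(x).
f(-2.9956) = 7*(-2.9956)^2 + 4*(-2.9956) + 13 = 63.8329
Step 2: Evaluate g(x).
g(-2.9956) = 1*-2.9956 - 2 = -4.9956
Step 3: Compute Lagrangian.
L = 63.8329 + 2*-4.9956 = 53.8417


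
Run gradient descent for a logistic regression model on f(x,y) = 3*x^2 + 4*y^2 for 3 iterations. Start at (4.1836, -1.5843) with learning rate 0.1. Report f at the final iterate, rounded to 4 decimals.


Gradient descent on f(x,y) = 3*x^2 + 4*y^2.
Starting point: (4.1836, -1.5843), alpha = 0.1
Step 1: grad_x = 2*3*4.1836 = 25.1016, grad_y = 2*4*-1.5843 = -12.6744
  x_1 = 4.1836 - 0.1*25.1016 = 1.6734
  y_1 = -1.5843 - 0.1*-12.6744 = -0.3169
Step 2: grad_x = 2*3*1.6734 = 10.0406, grad_y = 2*4*-0.3169 = -2.5349
  x_2 = 1.6734 - 0.1*10.0406 = 0.6694
  y_2 = -0.3169 - 0.1*-2.5349 = -0.0634
Step 3: grad_x = 2*3*0.6694 = 4.0163, grad_y = 2*4*-0.0634 = -0.507
  x_3 = 0.6694 - 0.1*4.0163 = 0.2678
  y_3 = -0.0634 - 0.1*-0.507 = -0.0127
f(0.2678, -0.0127) = 3*0.2678^2 + 4*(-0.0127)^2 = 0.2157


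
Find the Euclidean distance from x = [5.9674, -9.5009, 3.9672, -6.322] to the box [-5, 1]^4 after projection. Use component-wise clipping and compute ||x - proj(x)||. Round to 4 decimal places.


Project each component onto [-5, 1].
clip(5.9674) = 1.0, clip(-9.5009) = -5.0, clip(3.9672) = 1.0, clip(-6.322) = -5.0
Projection = [1.0, -5.0, 1.0, -5.0]
Squared diffs: [24.6751, 20.2581, 8.8043, 1.7477]
Distance = sqrt(55.4852) = 7.4488


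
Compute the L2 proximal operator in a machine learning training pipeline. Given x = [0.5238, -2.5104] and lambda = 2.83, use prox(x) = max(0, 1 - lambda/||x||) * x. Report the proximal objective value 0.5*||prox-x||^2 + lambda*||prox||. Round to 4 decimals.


Step 1: Compute ||x||.
||x|| = 2.5645
Step 2: Compute scaling factor.
scale = max(0, 1 - 2.83/2.5645) = 0.0
Step 3: prox(x) = [0.0, -0.0]
||prox(x)|| = 0.0
Step 4: Proximal objective.
0.5*||prox-x||^2 = 3.2882
lambda*||prox|| = 0.0
Total = 3.2882


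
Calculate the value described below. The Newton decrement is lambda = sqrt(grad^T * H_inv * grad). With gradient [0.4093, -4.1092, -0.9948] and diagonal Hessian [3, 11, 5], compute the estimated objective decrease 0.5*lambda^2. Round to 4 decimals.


Step 1: H is diagonal, so H^(-1) * g = [0.1364, -0.3736, -0.199].
Step 2: g^T H^(-1) g = sum_i g_i^2 / H_ii
  = (0.4093)^2/3 + (-4.1092)^2/11 + (-0.9948)^2/5
  = 0.0558 + 1.535 + 0.1979 = 1.7888
Step 3: Objective decrease = 0.5 * g^T H^(-1) g = 0.8944


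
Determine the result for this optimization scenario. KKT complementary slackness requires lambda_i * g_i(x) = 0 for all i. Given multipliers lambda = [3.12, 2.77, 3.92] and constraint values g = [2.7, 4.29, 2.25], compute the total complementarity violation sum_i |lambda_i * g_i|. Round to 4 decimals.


KKT complementary slackness check:
lambda_1 * g_1 = 3.12 * 2.7 = 8.424
lambda_2 * g_2 = 2.77 * 4.29 = 11.8833
lambda_3 * g_3 = 3.92 * 2.25 = 8.82
Total violation = 8.424 + 11.8833 + 8.82 = 29.1273


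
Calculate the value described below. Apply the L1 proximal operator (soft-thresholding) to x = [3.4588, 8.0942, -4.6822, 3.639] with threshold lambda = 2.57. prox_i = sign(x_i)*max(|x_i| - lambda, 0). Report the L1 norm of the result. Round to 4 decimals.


Soft-thresholding with lambda = 2.57:
prox(3.4588) = sign(3.4588)*max(|3.4588| - 2.57, 0) = 0.8888
prox(8.0942) = sign(8.0942)*max(|8.0942| - 2.57, 0) = 5.5242
prox(-4.6822) = sign(-4.6822)*max(|-4.6822| - 2.57, 0) = -2.1122
prox(3.639) = sign(3.639)*max(|3.639| - 2.57, 0) = 1.069
prox(x) = [0.8888, 5.5242, -2.1122, 1.069]
||prox(x)||_1 = 0.8888 + 5.5242 + 2.1122 + 1.069 = 9.5942


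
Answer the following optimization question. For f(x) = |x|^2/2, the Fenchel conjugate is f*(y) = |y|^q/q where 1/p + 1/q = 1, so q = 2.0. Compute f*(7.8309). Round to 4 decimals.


The conjugate exponent q satisfies 1/p + 1/q = 1.
p = 2, so q = 2/(2 - 1) = 2.0
|y|^q = 7.8309^2.0 = 61.323
f*(7.8309) = 61.323 / 2.0 = 30.6615


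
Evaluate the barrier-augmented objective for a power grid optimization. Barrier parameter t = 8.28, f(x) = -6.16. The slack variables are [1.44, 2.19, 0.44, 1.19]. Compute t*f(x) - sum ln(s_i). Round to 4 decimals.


Step 1: Compute log-barrier.
ln values: [0.3646, 0.7839, -0.821, 0.174]
phi = -(0.3646 + 0.7839 - 0.821 + 0.174) = -0.5015
Step 2: Compute augmented objective.
t*f(x) = 8.28*-6.16 = -51.0048
Total = -51.0048 - 0.5015 = -51.5063


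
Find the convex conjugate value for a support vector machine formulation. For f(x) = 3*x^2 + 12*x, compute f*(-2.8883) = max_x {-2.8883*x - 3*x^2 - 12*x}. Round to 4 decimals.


f*(y) = sup_x {y*x - a*x^2 - b*x} = sup_x {(y-b)*x - a*x^2}
FOC: (y - b) - 2a*x = 0 => x* = (y - b)/(2a)
x* = (-2.8883 - 12)/(2*3) = -2.4814
f*(-2.8883) = (y-b)^2/(4a) = (-2.8883 - 12)^2/(4*3)
= 221.6615/12 = 18.4718


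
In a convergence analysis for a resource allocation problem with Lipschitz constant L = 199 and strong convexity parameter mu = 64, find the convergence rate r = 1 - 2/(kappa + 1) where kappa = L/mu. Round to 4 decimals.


Step 1: Compute the condition number.
kappa = L/mu = 199/64 = 3.1094
Step 2: Compute the convergence rate.
r = 1 - 2/(kappa + 1) = 1 - 2*mu/(L + mu) = (L - mu)/(L + mu) = 135/263 = 0.5133


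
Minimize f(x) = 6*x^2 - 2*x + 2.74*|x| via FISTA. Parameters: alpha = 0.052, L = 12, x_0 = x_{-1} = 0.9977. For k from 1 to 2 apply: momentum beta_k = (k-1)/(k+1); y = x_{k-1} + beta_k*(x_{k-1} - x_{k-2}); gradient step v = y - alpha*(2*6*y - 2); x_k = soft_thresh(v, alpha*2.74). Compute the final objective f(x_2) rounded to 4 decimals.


FISTA on f(x) = 6*x^2 - 2*x + 2.74*|x|
L = 12, alpha = 0.052
Iteration 1: beta = 0.0, y = 0.9977 + 0.0*(0.9977 - 0.9977) = 0.9977
  grad(y) = 9.9724, v = y - alpha*grad = 0.4791
  prox(v) = soft_thresh(0.4791, 0.1425) = 0.3367
Iteration 2: beta = 0.3333, y = 0.3367 + 0.3333*(0.3367 - 0.9977) = 0.1163
  grad(y) = -0.6043, v = y - alpha*grad = 0.1477
  prox(v) = soft_thresh(0.1477, 0.1425) = 0.0053
f(x_2) = 6*0.0053^2 - 2*0.0053 + 2.74*|0.0053| = 0.0041


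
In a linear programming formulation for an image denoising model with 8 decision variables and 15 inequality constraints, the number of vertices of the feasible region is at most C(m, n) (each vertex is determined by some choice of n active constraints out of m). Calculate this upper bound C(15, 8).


Each vertex corresponds to some choice of n active constraints out of m, so the number of vertices is at most C(m, n) = m! / (n!(m-n)!).
m = 15, n = 8
Numerator: 15 * 14 * 13 * 12 * 11 * 10 * 9 * 8
Denominator: 8! = 40320
C(15, 8) = 6435


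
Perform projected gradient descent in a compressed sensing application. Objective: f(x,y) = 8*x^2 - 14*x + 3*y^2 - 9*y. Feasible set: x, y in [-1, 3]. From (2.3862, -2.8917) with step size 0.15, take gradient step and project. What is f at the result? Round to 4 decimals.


Step 1: Compute gradient at (2.3862, -2.8917).
grad_x = 2*8*2.3862 - 14 = 24.1792
grad_y = 2*3*-2.8917 - 9 = -26.3502
Step 2: Gradient step.
x_raw = 2.3862 - 0.15*24.1792 = -1.2407
y_raw = -2.8917 - 0.15*-26.3502 = 1.0608
Step 3: Project onto [-1, 3].
x_proj = clip(-1.2407) = -1.0
y_proj = clip(1.0608) = 1.0608
Step 4: Evaluate f.
f(-1.0, 1.0608) = 15.8286


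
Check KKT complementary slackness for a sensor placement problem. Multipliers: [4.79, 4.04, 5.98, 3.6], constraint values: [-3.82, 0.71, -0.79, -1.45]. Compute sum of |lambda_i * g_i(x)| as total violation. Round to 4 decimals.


KKT complementary slackness check:
lambda_1 * g_1 = 4.79 * -3.82 = -18.2978
lambda_2 * g_2 = 4.04 * 0.71 = 2.8684
lambda_3 * g_3 = 5.98 * -0.79 = -4.7242
lambda_4 * g_4 = 3.6 * -1.45 = -5.22
Total violation = 18.2978 + 2.8684 + 4.7242 + 5.22 = 31.1104


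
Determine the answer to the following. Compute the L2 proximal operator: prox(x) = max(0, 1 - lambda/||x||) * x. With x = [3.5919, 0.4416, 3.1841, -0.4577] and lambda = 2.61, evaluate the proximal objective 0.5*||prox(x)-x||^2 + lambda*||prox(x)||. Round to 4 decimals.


Step 1: Compute ||x||.
||x|| = 4.842
Step 2: Compute scaling factor.
scale = max(0, 1 - 2.61/4.842) = 0.461
Step 3: prox(x) = [1.6557, 0.2036, 1.4678, -0.211]
||prox(x)|| = 2.232
Step 4: Proximal objective.
0.5*||prox-x||^2 = 3.4061
lambda*||prox|| = 5.8255
Total = 9.2315


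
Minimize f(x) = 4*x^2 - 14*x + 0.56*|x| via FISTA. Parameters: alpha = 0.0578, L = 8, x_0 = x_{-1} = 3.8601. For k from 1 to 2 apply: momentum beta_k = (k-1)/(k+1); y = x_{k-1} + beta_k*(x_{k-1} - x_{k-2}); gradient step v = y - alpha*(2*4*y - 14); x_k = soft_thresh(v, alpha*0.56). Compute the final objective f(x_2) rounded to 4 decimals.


FISTA on f(x) = 4*x^2 - 14*x + 0.56*|x|
L = 8, alpha = 0.0578
Iteration 1: beta = 0.0, y = 3.8601 + 0.0*(3.8601 - 3.8601) = 3.8601
  grad(y) = 16.8808, v = y - alpha*grad = 2.8844
  prox(v) = soft_thresh(2.8844, 0.0324) = 2.852
Iteration 2: beta = 0.3333, y = 2.852 + 0.3333*(2.852 - 3.8601) = 2.516
  grad(y) = 6.128, v = y - alpha*grad = 2.1618
  prox(v) = soft_thresh(2.1618, 0.0324) = 2.1294
f(x_2) = 4*2.1294^2 - 14*2.1294 + 0.56*|2.1294| = -10.4816


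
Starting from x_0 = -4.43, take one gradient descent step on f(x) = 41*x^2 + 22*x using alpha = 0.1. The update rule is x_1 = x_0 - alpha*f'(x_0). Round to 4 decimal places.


We compute the gradient at x_0 and apply the update.
f'(x) = 82*x + 22
f'(-4.43) = 82*-4.43 + 22 = -341.26
x_1 = -4.43 - 0.1*-341.26 = 29.696


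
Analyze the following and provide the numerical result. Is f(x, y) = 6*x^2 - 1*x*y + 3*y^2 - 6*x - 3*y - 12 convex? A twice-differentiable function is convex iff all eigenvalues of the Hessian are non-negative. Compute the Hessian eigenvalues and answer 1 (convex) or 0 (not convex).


The Hessian of f(x,y) = 6*x^2 - 1*x*y + 3*y^2 - 6*x - 3*y - 12 is:
H = [[12, -1], [-1, 6]]
Trace = 12 + 6 = 18
Determinant = 12*6 - (-1)^2 = 71
Discriminant = (18)^2 - 4*71 = 40.0
Eigenvalues: lambda_1 = 5.8377, lambda_2 = 12.1623
The function is convex.

1


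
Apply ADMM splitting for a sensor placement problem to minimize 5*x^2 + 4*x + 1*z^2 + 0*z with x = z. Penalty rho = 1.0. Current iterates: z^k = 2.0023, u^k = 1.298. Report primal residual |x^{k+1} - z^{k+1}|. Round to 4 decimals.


ADMM iteration with rho = 1.0, z^k = 2.0023, u^k = 1.298
Step 1: x-update.
Minimize 5*x^2 + 4*x + (1.0/2)*(x - 2.0023 + 1.298)^2
FOC: (2*5 + 1.0)*x = -4 + 1.0*(2.0023 - 1.298)
x^{k+1} = -0.2996
Step 2: z-update.
Minimize 1*z^2 + 0*z + (1.0/2)*(-0.2996 - z + 1.298)^2
FOC: (2*1 + 1.0)*z = 0 + 1.0*(-0.2996 + 1.298)
z^{k+1} = 0.3328
Step 3: u-update.
u^{k+1} = 1.298 - 0.2996 - 0.3328 = 0.6656
Step 4: Primal residual = |-0.2996 - 0.3328| = 0.6324


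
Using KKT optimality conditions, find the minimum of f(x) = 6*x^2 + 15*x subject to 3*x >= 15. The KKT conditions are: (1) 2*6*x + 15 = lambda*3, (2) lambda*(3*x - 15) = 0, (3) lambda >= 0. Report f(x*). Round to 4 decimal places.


Step 1: Try lambda = 0 (constraint inactive).
x_unc = -15/(2*6) = -1.25
Check: 3*-1.25 = -3.75 < 15 -- violated!
Step 2: Constraint must be active: 3*x = 15
x* = 15/3 = 5.0
lambda = (2*6*5.0 + 15)/3 = 25.0
Step 3: Compute optimal value.
f(x*) = 6*5.0^2 + 15*5.0 = 225.0


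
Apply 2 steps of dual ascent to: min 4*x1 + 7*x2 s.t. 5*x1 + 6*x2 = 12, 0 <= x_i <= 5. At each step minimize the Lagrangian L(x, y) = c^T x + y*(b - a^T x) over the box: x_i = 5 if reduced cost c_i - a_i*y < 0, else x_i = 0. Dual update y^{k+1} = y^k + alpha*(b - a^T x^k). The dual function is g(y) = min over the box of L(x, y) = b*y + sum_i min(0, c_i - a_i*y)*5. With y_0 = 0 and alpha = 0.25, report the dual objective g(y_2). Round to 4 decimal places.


Dual ascent for LP: min 4*x1 + 7*x2, 5*x1 + 6*x2 = 12, 0 <= x_i <= 5
Step 1: y^k = 0.0, reduced costs: (4.0, 7.0)
  x^k = (0.0, 0.0), subgradient = b - a^T x = 12.0
  y^{k+1} = 0.0 + 0.25*12.0 = 3.0
Step 2: y^k = 3.0, reduced costs: (-11.0, -11.0)
  x^k = (5.0, 5.0), subgradient = b - a^T x = -43.0
  y^{k+1} = 3.0 + 0.25*-43.0 = -7.75
Dual objective at y_2 = -7.75: reduced costs (42.75, 53.5), box minimizer x = (0.0, 0.0)
g(y_2) = b*y + (c1 - a1*y)*x1 + (c2 - a2*y)*x2 = 12*(-7.75) + 42.75*0.0 + 53.5*0.0 = -93.0 + 0.0 + 0.0 = -93.0


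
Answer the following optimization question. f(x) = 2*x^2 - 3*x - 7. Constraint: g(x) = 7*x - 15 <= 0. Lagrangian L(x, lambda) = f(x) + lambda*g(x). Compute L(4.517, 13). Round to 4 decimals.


Step 1: Evaluate f(x).
f(4.517) = 2*4.517^2 - 3*4.517 - 7 = 20.2556
Step 2: Evaluate g(x).
g(4.517) = 7*4.517 - 15 = 16.619
Step 3: Compute Lagrangian.
L = 20.2556 + 13*16.619 = 236.3026


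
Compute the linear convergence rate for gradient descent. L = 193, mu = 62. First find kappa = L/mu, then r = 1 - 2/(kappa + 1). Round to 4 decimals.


Step 1: Compute the condition number.
kappa = L/mu = 193/62 = 3.1129
Step 2: Compute the convergence rate.
r = 1 - 2/(kappa + 1) = 1 - 2*mu/(L + mu) = (L - mu)/(L + mu) = 131/255 = 0.5137


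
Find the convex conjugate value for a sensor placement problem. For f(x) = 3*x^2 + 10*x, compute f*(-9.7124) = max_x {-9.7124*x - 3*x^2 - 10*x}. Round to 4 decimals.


f*(y) = sup_x {y*x - a*x^2 - b*x} = sup_x {(y-b)*x - a*x^2}
FOC: (y - b) - 2a*x = 0 => x* = (y - b)/(2a)
x* = (-9.7124 - 10)/(2*3) = -3.2854
f*(-9.7124) = (y-b)^2/(4a) = (-9.7124 - 10)^2/(4*3)
= 388.5787/12 = 32.3816


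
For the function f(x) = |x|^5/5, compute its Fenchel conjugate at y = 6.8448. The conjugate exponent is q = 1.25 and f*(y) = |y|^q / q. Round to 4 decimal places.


The conjugate exponent q satisfies 1/p + 1/q = 1.
p = 5, so q = 5/(5 - 1) = 1.25
|y|^q = 6.8448^1.25 = 11.0714
f*(6.8448) = 11.0714 / 1.25 = 8.8571


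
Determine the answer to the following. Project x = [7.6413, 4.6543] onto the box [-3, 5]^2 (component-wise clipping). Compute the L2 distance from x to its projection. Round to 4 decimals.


Project each component onto [-3, 5].
clip(7.6413) = 5.0, clip(4.6543) = 4.6543
Projection = [5.0, 4.6543]
Squared diffs: [6.9765, 0.0]
Distance = sqrt(6.9765) = 2.6413


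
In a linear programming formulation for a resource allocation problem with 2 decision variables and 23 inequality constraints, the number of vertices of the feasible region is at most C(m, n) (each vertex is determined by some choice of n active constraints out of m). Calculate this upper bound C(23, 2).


Each vertex corresponds to some choice of n active constraints out of m, so the number of vertices is at most C(m, n) = m! / (n!(m-n)!).
m = 23, n = 2
Numerator: 23 * 22
Denominator: 2! = 2
C(23, 2) = 253


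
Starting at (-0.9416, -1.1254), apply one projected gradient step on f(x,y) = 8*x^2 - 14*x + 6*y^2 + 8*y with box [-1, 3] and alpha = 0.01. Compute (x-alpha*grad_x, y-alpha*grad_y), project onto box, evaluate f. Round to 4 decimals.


Step 1: Compute gradient at (-0.9416, -1.1254).
grad_x = 2*8*-0.9416 - 14 = -29.0656
grad_y = 2*6*-1.1254 + 8 = -5.5048
Step 2: Gradient step.
x_raw = -0.9416 - 0.01*-29.0656 = -0.6509
y_raw = -1.1254 - 0.01*-5.5048 = -1.0704
Step 3: Project onto [-1, 3].
x_proj = clip(-0.6509) = -0.6509
y_proj = clip(-1.0704) = -1.0
Step 4: Evaluate f.
f(-0.6509, -1.0) = 10.503


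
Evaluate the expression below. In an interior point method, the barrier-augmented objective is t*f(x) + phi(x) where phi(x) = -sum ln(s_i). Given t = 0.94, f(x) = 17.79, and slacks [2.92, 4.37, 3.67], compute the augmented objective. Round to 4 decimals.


Step 1: Compute log-barrier.
ln values: [1.0716, 1.4748, 1.3002]
phi = -(1.0716 + 1.4748 + 1.3002) = -3.8465
Step 2: Compute augmented objective.
t*f(x) = 0.94*17.79 = 16.7226
Total = 16.7226 - 3.8465 = 12.8761


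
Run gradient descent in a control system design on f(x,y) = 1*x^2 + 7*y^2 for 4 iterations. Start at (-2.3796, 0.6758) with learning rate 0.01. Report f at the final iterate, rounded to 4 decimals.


Gradient descent on f(x,y) = 1*x^2 + 7*y^2.
Starting point: (-2.3796, 0.6758), alpha = 0.01
Step 1: grad_x = 2*1*-2.3796 = -4.7592, grad_y = 2*7*0.6758 = 9.4612
  x_1 = -2.3796 - 0.01*-4.7592 = -2.332
  y_1 = 0.6758 - 0.01*9.4612 = 0.5812
Step 2: grad_x = 2*1*-2.332 = -4.664, grad_y = 2*7*0.5812 = 8.1366
  x_2 = -2.332 - 0.01*-4.664 = -2.2854
  y_2 = 0.5812 - 0.01*8.1366 = 0.4998
Step 3: grad_x = 2*1*-2.2854 = -4.5707, grad_y = 2*7*0.4998 = 6.9975
  x_3 = -2.2854 - 0.01*-4.5707 = -2.2397
  y_3 = 0.4998 - 0.01*6.9975 = 0.4298
Step 4: grad_x = 2*1*-2.2397 = -4.4793, grad_y = 2*7*0.4298 = 6.0179
  x_4 = -2.2397 - 0.01*-4.4793 = -2.1949
  y_4 = 0.4298 - 0.01*6.0179 = 0.3697
f(-2.1949, 0.3697) = 1*(-2.1949)^2 + 7*0.3697^2 = 5.774


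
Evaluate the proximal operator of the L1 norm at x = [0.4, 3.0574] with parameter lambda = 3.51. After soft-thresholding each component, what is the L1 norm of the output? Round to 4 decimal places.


Soft-thresholding with lambda = 3.51:
prox(0.4) = sign(0.4)*max(|0.4| - 3.51, 0) = 0.0
prox(3.0574) = sign(3.0574)*max(|3.0574| - 3.51, 0) = 0.0
prox(x) = [0.0, 0.0]
||prox(x)||_1 = 0.0 + 0.0 = 0.0


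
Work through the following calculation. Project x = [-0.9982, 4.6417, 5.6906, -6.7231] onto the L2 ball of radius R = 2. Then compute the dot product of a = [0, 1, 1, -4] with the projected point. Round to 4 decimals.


Step 1: Compute ||x|| (intermediates to 6 decimals).
||x|| = sqrt((-0.9982)^2 + 4.6417^2 + 5.6906^2 + (-6.7231)^2) = 10.006237
Step 2: Project.
Since ||x|| > R, scale = R/||x|| = 2/10.006237 = 0.199875, proj(x) = scale * x
proj(x) = [-0.199515, 0.92776, 1.137409, -1.34378]
Step 3: Dot product.
a^T * proj(x) = 0*(-0.199515) + 1*0.92776 + 1*1.137409 - 4*(-1.34378) = 7.4403


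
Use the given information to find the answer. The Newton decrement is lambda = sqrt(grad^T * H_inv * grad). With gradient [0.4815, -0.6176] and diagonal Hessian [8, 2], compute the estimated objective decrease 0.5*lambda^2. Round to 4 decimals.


Step 1: H is diagonal, so H^(-1) * g = [0.0602, -0.3088].
Step 2: g^T H^(-1) g = sum_i g_i^2 / H_ii
  = (0.4815)^2/8 + (-0.6176)^2/2
  = 0.029 + 0.1907 = 0.2197
Step 3: Objective decrease = 0.5 * g^T H^(-1) g = 0.1098


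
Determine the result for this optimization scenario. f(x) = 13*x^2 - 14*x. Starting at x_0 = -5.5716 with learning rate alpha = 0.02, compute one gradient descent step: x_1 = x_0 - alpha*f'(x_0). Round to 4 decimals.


We compute the gradient at x_0 and apply the update.
f'(x) = 26*x - 14
f'(-5.5716) = 26*-5.5716 - 14 = -158.8616
x_1 = -5.5716 - 0.02*-158.8616 = -2.3944


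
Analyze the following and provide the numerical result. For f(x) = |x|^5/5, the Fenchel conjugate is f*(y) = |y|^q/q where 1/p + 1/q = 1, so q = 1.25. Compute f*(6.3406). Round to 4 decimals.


The conjugate exponent q satisfies 1/p + 1/q = 1.
p = 5, so q = 5/(5 - 1) = 1.25
|y|^q = 6.3406^1.25 = 10.0615
f*(6.3406) = 10.0615 / 1.25 = 8.0492


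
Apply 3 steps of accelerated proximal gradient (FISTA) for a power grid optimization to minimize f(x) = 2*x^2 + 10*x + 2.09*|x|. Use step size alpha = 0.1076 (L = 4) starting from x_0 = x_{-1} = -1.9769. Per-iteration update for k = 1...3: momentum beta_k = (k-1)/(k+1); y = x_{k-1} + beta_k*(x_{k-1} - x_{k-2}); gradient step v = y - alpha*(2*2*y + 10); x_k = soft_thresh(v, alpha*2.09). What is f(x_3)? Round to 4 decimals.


FISTA on f(x) = 2*x^2 + 10*x + 2.09*|x|
L = 4, alpha = 0.1076
Iteration 1: beta = 0.0, y = -1.9769 + 0.0*(-1.9769 + 1.9769) = -1.9769
  grad(y) = 2.0924, v = y - alpha*grad = -2.202
  prox(v) = soft_thresh(-2.202, 0.2249) = -1.9772
Iteration 2: beta = 0.3333, y = -1.9772 + 0.3333*(-1.9772 + 1.9769) = -1.9772
  grad(y) = 2.091, v = y - alpha*grad = -2.2022
  prox(v) = soft_thresh(-2.2022, 0.2249) = -1.9774
Iteration 3: beta = 0.5, y = -1.9774 + 0.5*(-1.9774 + 1.9772) = -1.9775
  grad(y) = 2.0902, v = y - alpha*grad = -2.2024
  prox(v) = soft_thresh(-2.2024, 0.2249) = -1.9775
f(x_3) = 2*(-1.9775)^2 + 10*(-1.9775) + 2.09*|-1.9775| = -7.821


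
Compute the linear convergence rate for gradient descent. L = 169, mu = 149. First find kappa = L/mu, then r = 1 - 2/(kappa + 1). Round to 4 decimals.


Step 1: Compute the condition number.
kappa = L/mu = 169/149 = 1.1342
Step 2: Compute the convergence rate.
r = 1 - 2/(kappa + 1) = 1 - 2*mu/(L + mu) = (L - mu)/(L + mu) = 20/318 = 0.0629


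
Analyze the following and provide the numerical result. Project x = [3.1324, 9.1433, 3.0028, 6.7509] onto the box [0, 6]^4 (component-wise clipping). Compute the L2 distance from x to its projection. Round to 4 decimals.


Project each component onto [0, 6].
clip(3.1324) = 3.1324, clip(9.1433) = 6.0, clip(3.0028) = 3.0028, clip(6.7509) = 6.0
Projection = [3.1324, 6.0, 3.0028, 6.0]
Squared diffs: [0.0, 9.8803, 0.0, 0.5639]
Distance = sqrt(10.4442) = 3.2317


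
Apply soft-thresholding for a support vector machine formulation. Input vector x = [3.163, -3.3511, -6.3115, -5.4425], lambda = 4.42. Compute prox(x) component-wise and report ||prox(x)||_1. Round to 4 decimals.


Soft-thresholding with lambda = 4.42:
prox(3.163) = sign(3.163)*max(|3.163| - 4.42, 0) = 0.0
prox(-3.3511) = sign(-3.3511)*max(|-3.3511| - 4.42, 0) = 0.0
prox(-6.3115) = sign(-6.3115)*max(|-6.3115| - 4.42, 0) = -1.8915
prox(-5.4425) = sign(-5.4425)*max(|-5.4425| - 4.42, 0) = -1.0225
prox(x) = [0.0, 0.0, -1.8915, -1.0225]
||prox(x)||_1 = 0.0 + 0.0 + 1.8915 + 1.0225 = 2.914


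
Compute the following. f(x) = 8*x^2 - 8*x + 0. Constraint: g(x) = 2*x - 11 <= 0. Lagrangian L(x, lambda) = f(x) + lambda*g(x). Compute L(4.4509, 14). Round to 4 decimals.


Step 1: Evaluate f(x).
f(4.4509) = 8*4.4509^2 - 8*4.4509 + 0 = 122.8769
Step 2: Evaluate g(x).
g(4.4509) = 2*4.4509 - 11 = -2.0982
Step 3: Compute Lagrangian.
L = 122.8769 + 14*-2.0982 = 93.5021


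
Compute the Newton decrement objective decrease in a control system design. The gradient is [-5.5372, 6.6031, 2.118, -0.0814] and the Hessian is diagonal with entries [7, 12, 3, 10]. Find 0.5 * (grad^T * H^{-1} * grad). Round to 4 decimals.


Step 1: H is diagonal, so H^(-1) * g = [-0.791, 0.5503, 0.706, -0.0081].
Step 2: g^T H^(-1) g = sum_i g_i^2 / H_ii
  = (-5.5372)^2/7 + (6.6031)^2/12 + (2.118)^2/3 + (-0.0814)^2/10
  = 4.3801 + 3.6334 + 1.4953 + 0.0007 = 9.5095
Step 3: Objective decrease = 0.5 * g^T H^(-1) g = 4.7547


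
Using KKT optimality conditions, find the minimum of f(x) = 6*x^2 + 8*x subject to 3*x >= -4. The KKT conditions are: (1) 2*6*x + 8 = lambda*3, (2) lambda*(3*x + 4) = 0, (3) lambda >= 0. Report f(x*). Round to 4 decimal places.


Step 1: Try lambda = 0 (constraint inactive).
Stationarity: 2*6*x + 8 = 0
x* = -8/(2*6) = -2/3 = -0.6667 (rounded; the exact value -2/3 is used below)
Check constraint: 3*-0.6667 = -2.0001 >= -4 -- satisfied.
Step 2: Compute optimal value.
f(x*) = 6*(-2/3)^2 + 8*(-2/3) = -2.6667


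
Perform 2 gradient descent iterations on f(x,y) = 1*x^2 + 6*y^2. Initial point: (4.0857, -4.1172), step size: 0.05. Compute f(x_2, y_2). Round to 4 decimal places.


Gradient descent on f(x,y) = 1*x^2 + 6*y^2.
Starting point: (4.0857, -4.1172), alpha = 0.05
Step 1: grad_x = 2*1*4.0857 = 8.1714, grad_y = 2*6*-4.1172 = -49.4064
  x_1 = 4.0857 - 0.05*8.1714 = 3.6771
  y_1 = -4.1172 - 0.05*-49.4064 = -1.6469
Step 2: grad_x = 2*1*3.6771 = 7.3543, grad_y = 2*6*-1.6469 = -19.7626
  x_2 = 3.6771 - 0.05*7.3543 = 3.3094
  y_2 = -1.6469 - 0.05*-19.7626 = -0.6588
f(3.3094, -0.6588) = 1*3.3094^2 + 6*(-0.6588)^2 = 13.556


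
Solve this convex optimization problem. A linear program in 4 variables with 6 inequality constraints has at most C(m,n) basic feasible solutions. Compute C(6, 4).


Each vertex corresponds to some choice of n active constraints out of m, so the number of vertices is at most C(m, n) = m! / (n!(m-n)!).
m = 6, n = 4
Numerator: 6 * 5 * 4 * 3
Denominator: 4! = 24
C(6, 4) = 15


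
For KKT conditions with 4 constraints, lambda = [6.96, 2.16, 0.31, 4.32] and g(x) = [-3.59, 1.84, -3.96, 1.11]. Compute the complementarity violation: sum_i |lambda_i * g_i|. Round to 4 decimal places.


KKT complementary slackness check:
lambda_1 * g_1 = 6.96 * -3.59 = -24.9864
lambda_2 * g_2 = 2.16 * 1.84 = 3.9744
lambda_3 * g_3 = 0.31 * -3.96 = -1.2276
lambda_4 * g_4 = 4.32 * 1.11 = 4.7952
Total violation = 24.9864 + 3.9744 + 1.2276 + 4.7952 = 34.9836


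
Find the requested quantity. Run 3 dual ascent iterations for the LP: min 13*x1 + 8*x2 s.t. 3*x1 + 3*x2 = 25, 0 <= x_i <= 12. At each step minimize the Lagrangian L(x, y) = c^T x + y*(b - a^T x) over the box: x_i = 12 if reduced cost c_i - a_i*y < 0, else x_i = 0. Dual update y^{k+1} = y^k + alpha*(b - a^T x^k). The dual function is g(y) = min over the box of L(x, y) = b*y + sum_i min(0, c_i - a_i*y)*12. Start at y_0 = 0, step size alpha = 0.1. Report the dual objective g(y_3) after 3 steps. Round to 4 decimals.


Dual ascent for LP: min 13*x1 + 8*x2, 3*x1 + 3*x2 = 25, 0 <= x_i <= 12
Step 1: y^k = 0.0, reduced costs: (13.0, 8.0)
  x^k = (0.0, 0.0), subgradient = b - a^T x = 25.0
  y^{k+1} = 0.0 + 0.1*25.0 = 2.5
Step 2: y^k = 2.5, reduced costs: (5.5, 0.5)
  x^k = (0.0, 0.0), subgradient = b - a^T x = 25.0
  y^{k+1} = 2.5 + 0.1*25.0 = 5.0
Step 3: y^k = 5.0, reduced costs: (-2.0, -7.0)
  x^k = (12.0, 12.0), subgradient = b - a^T x = -47.0
  y^{k+1} = 5.0 + 0.1*-47.0 = 0.3
Dual objective at y_3 = 0.3: reduced costs (12.1, 7.1), box minimizer x = (0.0, 0.0)
g(y_3) = b*y + (c1 - a1*y)*x1 + (c2 - a2*y)*x2 = 25*0.3 + 12.1*0.0 + 7.1*0.0 = 7.5 + 0.0 + 0.0 = 7.5


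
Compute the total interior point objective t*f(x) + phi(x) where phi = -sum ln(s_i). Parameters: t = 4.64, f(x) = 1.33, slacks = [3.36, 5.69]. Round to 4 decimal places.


Step 1: Compute log-barrier.
ln values: [1.2119, 1.7387]
phi = -(1.2119 + 1.7387) = -2.9507
Step 2: Compute augmented objective.
t*f(x) = 4.64*1.33 = 6.1712
Total = 6.1712 - 2.9507 = 3.2205


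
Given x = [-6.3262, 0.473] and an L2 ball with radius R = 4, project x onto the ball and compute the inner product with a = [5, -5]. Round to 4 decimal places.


Step 1: Compute ||x|| (intermediates to 6 decimals).
||x|| = sqrt((-6.3262)^2 + 0.473^2) = 6.343858
Step 2: Project.
Since ||x|| > R, scale = R/||x|| = 4/6.343858 = 0.630531, proj(x) = scale * x
proj(x) = [-3.988865, 0.298241]
Step 3: Dot product.
a^T * proj(x) = 5*(-3.988865) - 5*0.298241 = -21.4355


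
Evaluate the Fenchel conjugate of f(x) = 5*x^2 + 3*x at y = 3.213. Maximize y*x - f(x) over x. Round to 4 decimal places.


f*(y) = sup_x {y*x - a*x^2 - b*x} = sup_x {(y-b)*x - a*x^2}
FOC: (y - b) - 2a*x = 0 => x* = (y - b)/(2a)
x* = (3.213 - 3)/(2*5) = 0.0213
f*(3.213) = (y-b)^2/(4a) = (3.213 - 3)^2/(4*5)
= 0.0454/20 = 0.0023


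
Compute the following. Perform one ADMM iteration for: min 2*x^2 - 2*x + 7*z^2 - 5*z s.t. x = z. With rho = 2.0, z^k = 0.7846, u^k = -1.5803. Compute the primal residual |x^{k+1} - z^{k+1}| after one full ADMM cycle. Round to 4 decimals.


ADMM iteration with rho = 2.0, z^k = 0.7846, u^k = -1.5803
Step 1: x-update.
Minimize 2*x^2 - 2*x + (2.0/2)*(x - 0.7846 - 1.5803)^2
FOC: (2*2 + 2.0)*x = 2 + 2.0*(0.7846 + 1.5803)
x^{k+1} = 1.1216
Step 2: z-update.
Minimize 7*z^2 - 5*z + (2.0/2)*(1.1216 - z - 1.5803)^2
FOC: (2*7 + 2.0)*z = 5 + 2.0*(1.1216 - 1.5803)
z^{k+1} = 0.2552
Step 3: u-update.
u^{k+1} = -1.5803 + 1.1216 - 0.2552 = -0.7138
Step 4: Primal residual = |1.1216 - 0.2552| = 0.8665


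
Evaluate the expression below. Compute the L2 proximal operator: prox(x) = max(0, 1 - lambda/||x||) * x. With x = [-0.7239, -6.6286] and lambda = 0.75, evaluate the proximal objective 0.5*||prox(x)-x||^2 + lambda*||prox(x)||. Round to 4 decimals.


Step 1: Compute ||x||.
||x|| = 6.668
Step 2: Compute scaling factor.
scale = max(0, 1 - 0.75/6.668) = 0.8875
Step 3: prox(x) = [-0.6425, -5.883]
||prox(x)|| = 5.918
Step 4: Proximal objective.
0.5*||prox-x||^2 = 0.2813
lambda*||prox|| = 4.4385
Total = 4.7198


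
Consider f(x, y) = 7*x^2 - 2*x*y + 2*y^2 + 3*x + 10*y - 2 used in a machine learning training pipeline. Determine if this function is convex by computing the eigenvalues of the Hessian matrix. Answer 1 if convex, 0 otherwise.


The Hessian of f(x,y) = 7*x^2 - 2*x*y + 2*y^2 + 3*x + 10*y - 2 is:
H = [[14, -2], [-2, 4]]
Trace = 14 + 4 = 18
Determinant = 14*4 - (-2)^2 = 52
Discriminant = (18)^2 - 4*52 = 116.0
Eigenvalues: lambda_1 = 3.6148, lambda_2 = 14.3852
The function is convex.

1


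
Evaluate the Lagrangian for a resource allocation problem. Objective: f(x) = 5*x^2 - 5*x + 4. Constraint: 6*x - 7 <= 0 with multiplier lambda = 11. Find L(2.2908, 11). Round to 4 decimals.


Step 1: Evaluate f(x).
f(2.2908) = 5*2.2908^2 - 5*2.2908 + 4 = 18.7848
Step 2: Evaluate g(x).
g(2.2908) = 6*2.2908 - 7 = 6.7448
Step 3: Compute Lagrangian.
L = 18.7848 + 11*6.7448 = 92.9776


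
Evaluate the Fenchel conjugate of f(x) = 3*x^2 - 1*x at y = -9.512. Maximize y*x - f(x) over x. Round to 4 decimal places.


f*(y) = sup_x {y*x - a*x^2 - b*x} = sup_x {(y-b)*x - a*x^2}
FOC: (y - b) - 2a*x = 0 => x* = (y - b)/(2a)
x* = (-9.512 + 1)/(2*3) = -1.4187
f*(-9.512) = (y-b)^2/(4a) = (-9.512 + 1)^2/(4*3)
= 72.4541/12 = 6.0378


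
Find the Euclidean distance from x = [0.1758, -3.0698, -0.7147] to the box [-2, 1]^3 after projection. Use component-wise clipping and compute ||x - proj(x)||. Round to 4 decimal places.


Project each component onto [-2, 1].
clip(0.1758) = 0.1758, clip(-3.0698) = -2.0, clip(-0.7147) = -0.7147
Projection = [0.1758, -2.0, -0.7147]
Squared diffs: [0.0, 1.1445, 0.0]
Distance = sqrt(1.1445) = 1.0698


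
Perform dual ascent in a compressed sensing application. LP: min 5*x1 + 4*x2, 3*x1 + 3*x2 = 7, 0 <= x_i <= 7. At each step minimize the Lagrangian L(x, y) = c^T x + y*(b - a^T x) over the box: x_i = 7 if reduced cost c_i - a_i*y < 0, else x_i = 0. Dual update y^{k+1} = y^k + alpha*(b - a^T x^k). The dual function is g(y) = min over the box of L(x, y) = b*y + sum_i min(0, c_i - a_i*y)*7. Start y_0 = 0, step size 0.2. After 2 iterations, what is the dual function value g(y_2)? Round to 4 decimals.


Dual ascent for LP: min 5*x1 + 4*x2, 3*x1 + 3*x2 = 7, 0 <= x_i <= 7
Step 1: y^k = 0.0, reduced costs: (5.0, 4.0)
  x^k = (0.0, 0.0), subgradient = b - a^T x = 7.0
  y^{k+1} = 0.0 + 0.2*7.0 = 1.4
Step 2: y^k = 1.4, reduced costs: (0.8, -0.2)
  x^k = (0.0, 7.0), subgradient = b - a^T x = -14.0
  y^{k+1} = 1.4 + 0.2*-14.0 = -1.4
Dual objective at y_2 = -1.4: reduced costs (9.2, 8.2), box minimizer x = (0.0, 0.0)
g(y_2) = b*y + (c1 - a1*y)*x1 + (c2 - a2*y)*x2 = 7*(-1.4) + 9.2*0.0 + 8.2*0.0 = -9.8 + 0.0 + 0.0 = -9.8


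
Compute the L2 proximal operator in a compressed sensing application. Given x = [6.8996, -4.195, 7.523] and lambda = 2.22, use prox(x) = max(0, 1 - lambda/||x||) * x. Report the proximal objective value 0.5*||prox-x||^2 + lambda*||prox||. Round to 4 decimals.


Step 1: Compute ||x||.
||x|| = 11.0362
Step 2: Compute scaling factor.
scale = max(0, 1 - 2.22/11.0362) = 0.7988
Step 3: prox(x) = [5.5117, -3.3512, 6.0097]
||prox(x)|| = 8.8162
Step 4: Proximal objective.
0.5*||prox-x||^2 = 2.4642
lambda*||prox|| = 19.572
Total = 22.0362


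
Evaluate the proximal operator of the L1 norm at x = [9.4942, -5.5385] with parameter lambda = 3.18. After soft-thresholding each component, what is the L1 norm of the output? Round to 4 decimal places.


Soft-thresholding with lambda = 3.18:
prox(9.4942) = sign(9.4942)*max(|9.4942| - 3.18, 0) = 6.3142
prox(-5.5385) = sign(-5.5385)*max(|-5.5385| - 3.18, 0) = -2.3585
prox(x) = [6.3142, -2.3585]
||prox(x)||_1 = 6.3142 + 2.3585 = 8.6727


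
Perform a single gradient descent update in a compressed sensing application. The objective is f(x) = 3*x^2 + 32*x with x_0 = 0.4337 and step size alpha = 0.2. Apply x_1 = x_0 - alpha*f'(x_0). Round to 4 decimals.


We compute the gradient at x_0 and apply the update.
f'(x) = 6*x + 32
f'(0.4337) = 6*0.4337 + 32 = 34.6022
x_1 = 0.4337 - 0.2*34.6022 = -6.4867


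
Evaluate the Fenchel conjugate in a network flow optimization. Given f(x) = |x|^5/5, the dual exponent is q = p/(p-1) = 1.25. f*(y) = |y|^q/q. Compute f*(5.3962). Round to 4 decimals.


The conjugate exponent q satisfies 1/p + 1/q = 1.
p = 5, so q = 5/(5 - 1) = 1.25
|y|^q = 5.3962^1.25 = 8.2245
f*(5.3962) = 8.2245 / 1.25 = 6.5796


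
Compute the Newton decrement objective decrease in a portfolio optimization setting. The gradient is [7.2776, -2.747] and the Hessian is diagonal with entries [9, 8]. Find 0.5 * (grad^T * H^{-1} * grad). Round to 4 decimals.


Step 1: H is diagonal, so H^(-1) * g = [0.8086, -0.3434].
Step 2: g^T H^(-1) g = sum_i g_i^2 / H_ii
  = (7.2776)^2/9 + (-2.747)^2/8
  = 5.8848 + 0.9433 = 6.8281
Step 3: Objective decrease = 0.5 * g^T H^(-1) g = 3.414


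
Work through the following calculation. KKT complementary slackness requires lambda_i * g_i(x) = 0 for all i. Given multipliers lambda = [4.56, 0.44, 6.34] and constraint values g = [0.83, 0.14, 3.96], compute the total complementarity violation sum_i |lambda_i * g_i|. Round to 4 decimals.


KKT complementary slackness check:
lambda_1 * g_1 = 4.56 * 0.83 = 3.7848
lambda_2 * g_2 = 0.44 * 0.14 = 0.0616
lambda_3 * g_3 = 6.34 * 3.96 = 25.1064
Total violation = 3.7848 + 0.0616 + 25.1064 = 28.9528


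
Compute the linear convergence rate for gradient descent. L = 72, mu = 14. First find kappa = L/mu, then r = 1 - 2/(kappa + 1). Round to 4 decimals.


Step 1: Compute the condition number.
kappa = L/mu = 72/14 = 5.1429
Step 2: Compute the convergence rate.
r = 1 - 2/(kappa + 1) = 1 - 2*mu/(L + mu) = (L - mu)/(L + mu) = 58/86 = 0.6744
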